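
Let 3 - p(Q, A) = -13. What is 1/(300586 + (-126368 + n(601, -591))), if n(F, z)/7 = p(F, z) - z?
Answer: 1/178467 ≈ 5.6033e-6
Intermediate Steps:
p(Q, A) = 16 (p(Q, A) = 3 - 1*(-13) = 3 + 13 = 16)
n(F, z) = 112 - 7*z (n(F, z) = 7*(16 - z) = 112 - 7*z)
1/(300586 + (-126368 + n(601, -591))) = 1/(300586 + (-126368 + (112 - 7*(-591)))) = 1/(300586 + (-126368 + (112 + 4137))) = 1/(300586 + (-126368 + 4249)) = 1/(300586 - 122119) = 1/178467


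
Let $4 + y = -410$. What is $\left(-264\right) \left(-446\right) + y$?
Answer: $117330$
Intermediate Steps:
$y = -414$ ($y = -4 - 410 = -414$)
$\left(-264\right) \left(-446\right) + y = \left(-264\right) \left(-446\right) - 414 = 117744 - 414 = 117330$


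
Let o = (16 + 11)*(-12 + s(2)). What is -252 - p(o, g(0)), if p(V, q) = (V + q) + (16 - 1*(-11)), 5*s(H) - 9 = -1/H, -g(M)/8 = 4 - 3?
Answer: 71/10 ≈ 7.1000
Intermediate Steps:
g(M) = -8 (g(M) = -8*(4 - 3) = -8*1 = -8)
s(H) = 9/5 - 1/(5*H) (s(H) = 9/5 + (-1/H)/5 = 9/5 - 1/(5*H))
o = -2781/10 (o = (16 + 11)*(-12 + (⅕)*(-1 + 9*2)/2) = 27*(-12 + (⅕)*(½)*(-1 + 18)) = 27*(-12 + (⅕)*(½)*17) = 27*(-12 + 17/10) = 27*(-103/10) = -2781/10 ≈ -278.10)
p(V, q) = 27 + V + q (p(V, q) = (V + q) + (16 + 11) = (V + q) + 27 = 27 + V + q)
-252 - p(o, g(0)) = -252 - (27 - 2781/10 - 8) = -252 - 1*(-2591/10) = -252 + 2591/10 = 71/10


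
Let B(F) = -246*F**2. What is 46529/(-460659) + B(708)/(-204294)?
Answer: 9465798426095/15684978291 ≈ 603.49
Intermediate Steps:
46529/(-460659) + B(708)/(-204294) = 46529/(-460659) - 246*708**2/(-204294) = 46529*(-1/460659) - 246*501264*(-1/204294) = -46529/460659 - 123310944*(-1/204294) = -46529/460659 + 20551824/34049 = 9465798426095/15684978291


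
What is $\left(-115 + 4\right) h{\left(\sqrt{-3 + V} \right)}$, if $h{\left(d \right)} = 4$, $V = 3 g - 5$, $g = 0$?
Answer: $-444$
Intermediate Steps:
$V = -5$ ($V = 3 \cdot 0 - 5 = 0 - 5 = -5$)
$\left(-115 + 4\right) h{\left(\sqrt{-3 + V} \right)} = \left(-115 + 4\right) 4 = \left(-111\right) 4 = -444$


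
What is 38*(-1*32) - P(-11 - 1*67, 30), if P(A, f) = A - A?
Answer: -1216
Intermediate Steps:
P(A, f) = 0
38*(-1*32) - P(-11 - 1*67, 30) = 38*(-1*32) - 1*0 = 38*(-32) + 0 = -1216 + 0 = -1216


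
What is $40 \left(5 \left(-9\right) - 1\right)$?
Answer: $-1840$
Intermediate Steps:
$40 \left(5 \left(-9\right) - 1\right) = 40 \left(-45 - 1\right) = 40 \left(-46\right) = -1840$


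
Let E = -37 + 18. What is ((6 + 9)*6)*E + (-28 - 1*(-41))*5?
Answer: -1645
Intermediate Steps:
E = -19
((6 + 9)*6)*E + (-28 - 1*(-41))*5 = ((6 + 9)*6)*(-19) + (-28 - 1*(-41))*5 = (15*6)*(-19) + (-28 + 41)*5 = 90*(-19) + 13*5 = -1710 + 65 = -1645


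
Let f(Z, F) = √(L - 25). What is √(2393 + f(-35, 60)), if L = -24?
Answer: √(2393 + 7*I) ≈ 48.918 + 0.07155*I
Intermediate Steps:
f(Z, F) = 7*I (f(Z, F) = √(-24 - 25) = √(-49) = 7*I)
√(2393 + f(-35, 60)) = √(2393 + 7*I)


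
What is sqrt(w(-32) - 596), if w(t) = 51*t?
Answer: 2*I*sqrt(557) ≈ 47.202*I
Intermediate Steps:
sqrt(w(-32) - 596) = sqrt(51*(-32) - 596) = sqrt(-1632 - 596) = sqrt(-2228) = 2*I*sqrt(557)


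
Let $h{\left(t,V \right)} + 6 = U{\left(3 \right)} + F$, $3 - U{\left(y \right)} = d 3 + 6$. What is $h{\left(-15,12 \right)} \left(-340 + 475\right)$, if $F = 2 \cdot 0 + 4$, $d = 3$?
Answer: $-1890$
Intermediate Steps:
$U{\left(y \right)} = -12$ ($U{\left(y \right)} = 3 - \left(3 \cdot 3 + 6\right) = 3 - \left(9 + 6\right) = 3 - 15 = -12$)
$F = 4$ ($F = 0 + 4 = 4$)
$h{\left(t,V \right)} = -14$ ($h{\left(t,V \right)} = -6 + \left(-12 + 4\right) = -6 - 8 = -14$)
$h{\left(-15,12 \right)} \left(-340 + 475\right) = - 14 \left(-340 + 475\right) = \left(-14\right) 135 = -1890$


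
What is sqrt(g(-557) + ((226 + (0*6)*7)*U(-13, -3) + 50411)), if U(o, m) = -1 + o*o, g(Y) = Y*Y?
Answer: 6*sqrt(11073) ≈ 631.37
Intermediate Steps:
g(Y) = Y**2
U(o, m) = -1 + o**2
sqrt(g(-557) + ((226 + (0*6)*7)*U(-13, -3) + 50411)) = sqrt((-557)**2 + ((226 + (0*6)*7)*(-1 + (-13)**2) + 50411)) = sqrt(310249 + ((226 + 0*7)*(-1 + 169) + 50411)) = sqrt(310249 + ((226 + 0)*168 + 50411)) = sqrt(310249 + (226*168 + 50411)) = sqrt(310249 + (37968 + 50411)) = sqrt(310249 + 88379) = sqrt(398628) = 6*sqrt(11073)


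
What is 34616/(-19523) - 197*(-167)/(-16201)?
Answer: -1203100993/316292123 ≈ -3.8038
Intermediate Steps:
34616/(-19523) - 197*(-167)/(-16201) = 34616*(-1/19523) + 32899*(-1/16201) = -34616/19523 - 32899/16201 = -1203100993/316292123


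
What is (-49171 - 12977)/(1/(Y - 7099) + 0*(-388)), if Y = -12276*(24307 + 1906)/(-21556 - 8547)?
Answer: -6717551901468/30103 ≈ -2.2315e+8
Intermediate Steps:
Y = 321790788/30103 (Y = -12276/((-30103/26213)) = -12276/((-30103*1/26213)) = -12276/(-30103/26213) = -12276*(-26213/30103) = 321790788/30103 ≈ 10690.)
(-49171 - 12977)/(1/(Y - 7099) + 0*(-388)) = (-49171 - 12977)/(1/(321790788/30103 - 7099) + 0*(-388)) = -62148/(1/(108089591/30103) + 0) = -62148/(30103/108089591 + 0) = -62148/30103/108089591 = -62148*108089591/30103 = -6717551901468/30103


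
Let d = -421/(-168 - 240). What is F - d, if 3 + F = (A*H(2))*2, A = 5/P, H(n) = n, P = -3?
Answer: -1455/136 ≈ -10.699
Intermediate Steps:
A = -5/3 (A = 5/(-3) = 5*(-⅓) = -5/3 ≈ -1.6667)
F = -29/3 (F = -3 - 5/3*2*2 = -3 - 10/3*2 = -3 - 20/3 = -29/3 ≈ -9.6667)
d = 421/408 (d = -421/(-408) = -421*(-1/408) = 421/408 ≈ 1.0319)
F - d = -29/3 - 1*421/408 = -29/3 - 421/408 = -1455/136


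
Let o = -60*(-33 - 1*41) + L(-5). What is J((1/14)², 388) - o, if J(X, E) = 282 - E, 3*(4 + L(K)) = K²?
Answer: -13651/3 ≈ -4550.3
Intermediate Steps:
L(K) = -4 + K²/3
o = 13333/3 (o = -60*(-33 - 1*41) + (-4 + (⅓)*(-5)²) = -60*(-33 - 41) + (-4 + (⅓)*25) = -60*(-74) + (-4 + 25/3) = 4440 + 13/3 = 13333/3 ≈ 4444.3)
J((1/14)², 388) - o = (282 - 1*388) - 1*13333/3 = (282 - 388) - 13333/3 = -106 - 13333/3 = -13651/3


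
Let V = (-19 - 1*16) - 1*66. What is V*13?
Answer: -1313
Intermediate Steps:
V = -101 (V = (-19 - 16) - 66 = -35 - 66 = -101)
V*13 = -101*13 = -1313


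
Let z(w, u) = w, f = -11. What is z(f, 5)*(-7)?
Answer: 77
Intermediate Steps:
z(f, 5)*(-7) = -11*(-7) = 77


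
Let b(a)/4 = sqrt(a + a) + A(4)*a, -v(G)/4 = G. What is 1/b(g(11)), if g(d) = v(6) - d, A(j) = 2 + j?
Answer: -3/2524 - I*sqrt(70)/176680 ≈ -0.0011886 - 4.7355e-5*I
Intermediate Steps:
v(G) = -4*G
g(d) = -24 - d (g(d) = -4*6 - d = -24 - d)
b(a) = 24*a + 4*sqrt(2)*sqrt(a) (b(a) = 4*(sqrt(a + a) + (2 + 4)*a) = 4*(sqrt(2*a) + 6*a) = 4*(sqrt(2)*sqrt(a) + 6*a) = 4*(6*a + sqrt(2)*sqrt(a)) = 24*a + 4*sqrt(2)*sqrt(a))
1/b(g(11)) = 1/(24*(-24 - 1*11) + 4*sqrt(2)*sqrt(-24 - 1*11)) = 1/(24*(-24 - 11) + 4*sqrt(2)*sqrt(-24 - 11)) = 1/(24*(-35) + 4*sqrt(2)*sqrt(-35)) = 1/(-840 + 4*sqrt(2)*(I*sqrt(35))) = 1/(-840 + 4*I*sqrt(70))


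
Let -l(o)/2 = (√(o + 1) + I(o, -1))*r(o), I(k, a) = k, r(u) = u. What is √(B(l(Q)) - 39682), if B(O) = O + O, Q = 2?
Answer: √(-39698 - 8*√3) ≈ 199.28*I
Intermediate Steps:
l(o) = -2*o*(o + √(1 + o)) (l(o) = -2*(√(o + 1) + o)*o = -2*(√(1 + o) + o)*o = -2*(o + √(1 + o))*o = -2*o*(o + √(1 + o)))
B(O) = 2*O
√(B(l(Q)) - 39682) = √(2*(-2*2*(2 + √(1 + 2))) - 39682) = √(2*(-2*2*(2 + √3)) - 39682) = √(2*(-8 - 4*√3) - 39682) = √((-16 - 8*√3) - 39682) = √(-39698 - 8*√3)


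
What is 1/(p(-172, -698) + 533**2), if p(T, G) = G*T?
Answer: 1/404145 ≈ 2.4744e-6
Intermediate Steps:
1/(p(-172, -698) + 533**2) = 1/(-698*(-172) + 533**2) = 1/(120056 + 284089) = 1/404145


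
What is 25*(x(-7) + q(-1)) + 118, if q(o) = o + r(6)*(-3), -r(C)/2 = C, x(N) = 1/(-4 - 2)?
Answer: 5933/6 ≈ 988.83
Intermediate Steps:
x(N) = -1/6 (x(N) = 1/(-6) = -1/6)
r(C) = -2*C
q(o) = 36 + o (q(o) = o - 2*6*(-3) = o - 12*(-3) = o + 36 = 36 + o)
25*(x(-7) + q(-1)) + 118 = 25*(-1/6 + (36 - 1)) + 118 = 25*(-1/6 + 35) + 118 = 25*(209/6) + 118 = 5225/6 + 118 = 5933/6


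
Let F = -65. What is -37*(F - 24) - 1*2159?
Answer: 1134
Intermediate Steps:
-37*(F - 24) - 1*2159 = -37*(-65 - 24) - 1*2159 = -37*(-89) - 2159 = 3293 - 2159 = 1134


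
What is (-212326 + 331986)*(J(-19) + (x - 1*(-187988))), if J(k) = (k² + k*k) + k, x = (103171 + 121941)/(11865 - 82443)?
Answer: 796768571751380/35289 ≈ 2.2578e+10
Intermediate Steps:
x = -112556/35289 (x = 225112/(-70578) = 225112*(-1/70578) = -112556/35289 ≈ -3.1895)
J(k) = k + 2*k² (J(k) = (k² + k²) + k = 2*k² + k = k + 2*k²)
(-212326 + 331986)*(J(-19) + (x - 1*(-187988))) = (-212326 + 331986)*(-19*(1 + 2*(-19)) + (-112556/35289 - 1*(-187988))) = 119660*(-19*(1 - 38) + (-112556/35289 + 187988)) = 119660*(-19*(-37) + 6633795976/35289) = 119660*(703 + 6633795976/35289) = 119660*(6658604143/35289) = 796768571751380/35289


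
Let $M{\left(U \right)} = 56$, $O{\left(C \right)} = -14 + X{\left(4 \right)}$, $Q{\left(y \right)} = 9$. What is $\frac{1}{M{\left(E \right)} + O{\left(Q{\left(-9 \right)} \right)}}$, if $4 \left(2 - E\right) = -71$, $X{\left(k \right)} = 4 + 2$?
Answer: $\frac{1}{48} \approx 0.020833$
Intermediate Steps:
$X{\left(k \right)} = 6$
$E = \frac{79}{4}$ ($E = 2 - - \frac{71}{4} = 2 + \frac{71}{4} = \frac{79}{4} \approx 19.75$)
$O{\left(C \right)} = -8$ ($O{\left(C \right)} = -14 + 6 = -8$)
$\frac{1}{M{\left(E \right)} + O{\left(Q{\left(-9 \right)} \right)}} = \frac{1}{56 - 8} = \frac{1}{48}$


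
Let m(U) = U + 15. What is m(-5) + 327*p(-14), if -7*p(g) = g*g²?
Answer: 128194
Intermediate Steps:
m(U) = 15 + U
p(g) = -g³/7 (p(g) = -g*g²/7 = -g³/7)
m(-5) + 327*p(-14) = (15 - 5) + 327*(-⅐*(-14)³) = 10 + 327*(-⅐*(-2744)) = 10 + 327*392 = 10 + 128184 = 128194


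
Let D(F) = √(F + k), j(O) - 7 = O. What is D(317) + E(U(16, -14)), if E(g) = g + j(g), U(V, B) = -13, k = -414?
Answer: -19 + I*√97 ≈ -19.0 + 9.8489*I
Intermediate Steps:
j(O) = 7 + O
E(g) = 7 + 2*g (E(g) = g + (7 + g) = 7 + 2*g)
D(F) = √(-414 + F) (D(F) = √(F - 414) = √(-414 + F))
D(317) + E(U(16, -14)) = √(-414 + 317) + (7 + 2*(-13)) = √(-97) + (7 - 26) = I*√97 - 19 = -19 + I*√97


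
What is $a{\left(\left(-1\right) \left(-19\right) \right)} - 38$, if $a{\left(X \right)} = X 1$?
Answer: $-19$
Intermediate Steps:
$a{\left(X \right)} = X$
$a{\left(\left(-1\right) \left(-19\right) \right)} - 38 = \left(-1\right) \left(-19\right) - 38 = 19 - 38 = -19$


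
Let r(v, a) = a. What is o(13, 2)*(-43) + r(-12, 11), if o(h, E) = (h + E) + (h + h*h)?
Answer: -8460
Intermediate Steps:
o(h, E) = E + h**2 + 2*h (o(h, E) = (E + h) + (h + h**2) = E + h**2 + 2*h)
o(13, 2)*(-43) + r(-12, 11) = (2 + 13**2 + 2*13)*(-43) + 11 = (2 + 169 + 26)*(-43) + 11 = 197*(-43) + 11 = -8471 + 11 = -8460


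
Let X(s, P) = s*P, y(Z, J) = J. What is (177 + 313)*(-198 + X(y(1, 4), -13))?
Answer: -122500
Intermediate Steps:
X(s, P) = P*s
(177 + 313)*(-198 + X(y(1, 4), -13)) = (177 + 313)*(-198 - 13*4) = 490*(-198 - 52) = 490*(-250) = -122500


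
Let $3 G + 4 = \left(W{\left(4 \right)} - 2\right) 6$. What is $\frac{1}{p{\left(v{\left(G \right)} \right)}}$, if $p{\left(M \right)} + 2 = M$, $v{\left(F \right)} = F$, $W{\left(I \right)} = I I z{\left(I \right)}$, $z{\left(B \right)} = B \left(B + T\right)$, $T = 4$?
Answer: $\frac{3}{3050} \approx 0.00098361$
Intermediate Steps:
$z{\left(B \right)} = B \left(4 + B\right)$ ($z{\left(B \right)} = B \left(B + 4\right) = B \left(4 + B\right)$)
$W{\left(I \right)} = I^{3} \left(4 + I\right)$ ($W{\left(I \right)} = I I I \left(4 + I\right) = I^{2} I \left(4 + I\right) = I^{3} \left(4 + I\right)$)
$G = \frac{3056}{3}$ ($G = - \frac{4}{3} + \frac{\left(4^{3} \left(4 + 4\right) - 2\right) 6}{3} = - \frac{4}{3} + \frac{\left(64 \cdot 8 - 2\right) 6}{3} = - \frac{4}{3} + \frac{\left(512 - 2\right) 6}{3} = - \frac{4}{3} + \frac{510 \cdot 6}{3} = - \frac{4}{3} + \frac{1}{3} \cdot 3060 = - \frac{4}{3} + 1020 = \frac{3056}{3} \approx 1018.7$)
$p{\left(M \right)} = -2 + M$
$\frac{1}{p{\left(v{\left(G \right)} \right)}} = \frac{1}{-2 + \frac{3056}{3}} = \frac{1}{\frac{3050}{3}} = \frac{3}{3050}$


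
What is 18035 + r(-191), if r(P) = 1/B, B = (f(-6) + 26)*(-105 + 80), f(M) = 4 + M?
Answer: 10820999/600 ≈ 18035.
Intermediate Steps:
B = -600 (B = ((4 - 6) + 26)*(-105 + 80) = (-2 + 26)*(-25) = 24*(-25) = -600)
r(P) = -1/600 (r(P) = 1/(-600) = -1/600)
18035 + r(-191) = 18035 - 1/600 = 10820999/600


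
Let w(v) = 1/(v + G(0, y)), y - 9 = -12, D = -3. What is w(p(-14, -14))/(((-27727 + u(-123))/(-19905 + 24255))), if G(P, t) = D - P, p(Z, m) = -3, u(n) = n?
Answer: 29/1114 ≈ 0.026032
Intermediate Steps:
y = -3 (y = 9 - 12 = -3)
G(P, t) = -3 - P
w(v) = 1/(-3 + v) (w(v) = 1/(v + (-3 - 1*0)) = 1/(v + (-3 + 0)) = 1/(v - 3) = 1/(-3 + v))
w(p(-14, -14))/(((-27727 + u(-123))/(-19905 + 24255))) = 1/((-3 - 3)*(((-27727 - 123)/(-19905 + 24255)))) = 1/((-6)*((-27850/4350))) = -1/(6*((-27850*1/4350))) = -1/(6*(-557/87)) = -1/6*(-87/557) = 29/1114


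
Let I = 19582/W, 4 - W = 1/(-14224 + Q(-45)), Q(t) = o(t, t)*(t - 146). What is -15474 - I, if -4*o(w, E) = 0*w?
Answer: -1158958546/56897 ≈ -20369.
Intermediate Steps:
o(w, E) = 0 (o(w, E) = -0*w = -¼*0 = 0)
Q(t) = 0 (Q(t) = 0*(t - 146) = 0*(-146 + t) = 0)
W = 56897/14224 (W = 4 - 1/(-14224 + 0) = 4 - 1/(-14224) = 4 - 1*(-1/14224) = 4 + 1/14224 = 56897/14224 ≈ 4.0001)
I = 278534368/56897 (I = 19582/(56897/14224) = 19582*(14224/56897) = 278534368/56897 ≈ 4895.4)
-15474 - I = -15474 - 1*278534368/56897 = -15474 - 278534368/56897 = -1158958546/56897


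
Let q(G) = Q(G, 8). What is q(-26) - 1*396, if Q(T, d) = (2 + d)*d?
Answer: -316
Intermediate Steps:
Q(T, d) = d*(2 + d)
q(G) = 80 (q(G) = 8*(2 + 8) = 8*10 = 80)
q(-26) - 1*396 = 80 - 1*396 = 80 - 396 = -316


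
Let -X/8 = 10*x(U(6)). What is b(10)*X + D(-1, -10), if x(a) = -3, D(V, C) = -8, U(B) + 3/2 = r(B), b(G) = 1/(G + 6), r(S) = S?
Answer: 7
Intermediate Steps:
b(G) = 1/(6 + G)
U(B) = -3/2 + B
X = 240 (X = -80*(-3) = -8*(-30) = 240)
b(10)*X + D(-1, -10) = 240/(6 + 10) - 8 = 240/16 - 8 = (1/16)*240 - 8 = 15 - 8 = 7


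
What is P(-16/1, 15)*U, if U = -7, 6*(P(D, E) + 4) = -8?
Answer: 112/3 ≈ 37.333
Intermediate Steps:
P(D, E) = -16/3 (P(D, E) = -4 + (⅙)*(-8) = -4 - 4/3 = -16/3)
P(-16/1, 15)*U = -16/3*(-7) = 112/3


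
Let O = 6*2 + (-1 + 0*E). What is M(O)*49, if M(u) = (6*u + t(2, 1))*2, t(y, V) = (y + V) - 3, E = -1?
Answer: 6468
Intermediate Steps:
t(y, V) = -3 + V + y (t(y, V) = (V + y) - 3 = -3 + V + y)
O = 11 (O = 6*2 + (-1 + 0*(-1)) = 12 + (-1 + 0) = 12 - 1 = 11)
M(u) = 12*u (M(u) = (6*u + (-3 + 1 + 2))*2 = (6*u + 0)*2 = (6*u)*2 = 12*u)
M(O)*49 = (12*11)*49 = 132*49 = 6468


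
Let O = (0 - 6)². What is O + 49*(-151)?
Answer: -7363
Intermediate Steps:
O = 36 (O = (-6)² = 36)
O + 49*(-151) = 36 + 49*(-151) = 36 - 7399 = -7363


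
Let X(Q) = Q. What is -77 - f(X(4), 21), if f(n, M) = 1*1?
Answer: -78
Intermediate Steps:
f(n, M) = 1
-77 - f(X(4), 21) = -77 - 1*1 = -77 - 1 = -78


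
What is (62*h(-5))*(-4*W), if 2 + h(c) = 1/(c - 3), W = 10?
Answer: 5270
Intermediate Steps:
h(c) = -2 + 1/(-3 + c) (h(c) = -2 + 1/(c - 3) = -2 + 1/(-3 + c))
(62*h(-5))*(-4*W) = (62*((7 - 2*(-5))/(-3 - 5)))*(-4*10) = (62*((7 + 10)/(-8)))*(-40) = (62*(-⅛*17))*(-40) = (62*(-17/8))*(-40) = -527/4*(-40) = 5270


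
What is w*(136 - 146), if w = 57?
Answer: -570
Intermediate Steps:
w*(136 - 146) = 57*(136 - 146) = 57*(-10) = -570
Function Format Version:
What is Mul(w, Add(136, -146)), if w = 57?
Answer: -570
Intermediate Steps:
Mul(w, Add(136, -146)) = Mul(57, Add(136, -146)) = Mul(57, -10) = -570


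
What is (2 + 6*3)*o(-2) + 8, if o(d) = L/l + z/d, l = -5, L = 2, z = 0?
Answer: 0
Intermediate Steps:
o(d) = -2/5 (o(d) = 2/(-5) + 0/d = 2*(-1/5) + 0 = -2/5 + 0 = -2/5)
(2 + 6*3)*o(-2) + 8 = (2 + 6*3)*(-2/5) + 8 = (2 + 18)*(-2/5) + 8 = 20*(-2/5) + 8 = -8 + 8 = 0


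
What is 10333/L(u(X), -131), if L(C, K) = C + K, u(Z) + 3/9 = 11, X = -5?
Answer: -30999/361 ≈ -85.870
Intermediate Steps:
u(Z) = 32/3 (u(Z) = -⅓ + 11 = 32/3)
10333/L(u(X), -131) = 10333/(32/3 - 131) = 10333/(-361/3) = 10333*(-3/361) = -30999/361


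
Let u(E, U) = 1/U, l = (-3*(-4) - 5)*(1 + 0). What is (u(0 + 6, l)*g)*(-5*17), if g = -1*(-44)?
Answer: -3740/7 ≈ -534.29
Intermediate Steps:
l = 7 (l = (12 - 5)*1 = 7*1 = 7)
g = 44
(u(0 + 6, l)*g)*(-5*17) = (44/7)*(-5*17) = ((⅐)*44)*(-85) = (44/7)*(-85) = -3740/7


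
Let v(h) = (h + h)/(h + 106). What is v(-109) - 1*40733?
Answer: -121981/3 ≈ -40660.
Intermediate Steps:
v(h) = 2*h/(106 + h) (v(h) = (2*h)/(106 + h) = 2*h/(106 + h))
v(-109) - 1*40733 = 2*(-109)/(106 - 109) - 1*40733 = 2*(-109)/(-3) - 40733 = 2*(-109)*(-⅓) - 40733 = 218/3 - 40733 = -121981/3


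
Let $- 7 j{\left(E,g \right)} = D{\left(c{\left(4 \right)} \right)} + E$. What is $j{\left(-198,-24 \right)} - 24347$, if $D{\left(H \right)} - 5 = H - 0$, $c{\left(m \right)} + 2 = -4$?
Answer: $- \frac{170230}{7} \approx -24319.0$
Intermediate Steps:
$c{\left(m \right)} = -6$ ($c{\left(m \right)} = -2 - 4 = -6$)
$D{\left(H \right)} = 5 + H$ ($D{\left(H \right)} = 5 + \left(H - 0\right) = 5 + \left(H + 0\right) = 5 + H$)
$j{\left(E,g \right)} = \frac{1}{7} - \frac{E}{7}$ ($j{\left(E,g \right)} = - \frac{\left(5 - 6\right) + E}{7} = - \frac{-1 + E}{7} = \frac{1}{7} - \frac{E}{7}$)
$j{\left(-198,-24 \right)} - 24347 = \left(\frac{1}{7} - - \frac{198}{7}\right) - 24347 = \left(\frac{1}{7} + \frac{198}{7}\right) - 24347 = \frac{199}{7} - 24347 = - \frac{170230}{7}$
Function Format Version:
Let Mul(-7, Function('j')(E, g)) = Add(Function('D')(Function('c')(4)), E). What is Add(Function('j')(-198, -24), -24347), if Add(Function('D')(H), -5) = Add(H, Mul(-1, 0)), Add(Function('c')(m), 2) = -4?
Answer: Rational(-170230, 7) ≈ -24319.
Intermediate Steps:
Function('c')(m) = -6 (Function('c')(m) = Add(-2, -4) = -6)
Function('D')(H) = Add(5, H) (Function('D')(H) = Add(5, Add(H, Mul(-1, 0))) = Add(5, Add(H, 0)) = Add(5, H))
Function('j')(E, g) = Add(Rational(1, 7), Mul(Rational(-1, 7), E)) (Function('j')(E, g) = Mul(Rational(-1, 7), Add(Add(5, -6), E)) = Mul(Rational(-1, 7), Add(-1, E)) = Add(Rational(1, 7), Mul(Rational(-1, 7), E)))
Add(Function('j')(-198, -24), -24347) = Add(Add(Rational(1, 7), Mul(Rational(-1, 7), -198)), -24347) = Add(Add(Rational(1, 7), Rational(198, 7)), -24347) = Add(Rational(199, 7), -24347) = Rational(-170230, 7)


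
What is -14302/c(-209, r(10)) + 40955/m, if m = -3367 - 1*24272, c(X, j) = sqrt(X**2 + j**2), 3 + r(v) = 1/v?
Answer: -40955/27639 - 143020*sqrt(4368941)/4368941 ≈ -69.906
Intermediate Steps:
r(v) = -3 + 1/v
m = -27639 (m = -3367 - 24272 = -27639)
-14302/c(-209, r(10)) + 40955/m = -14302/sqrt((-209)**2 + (-3 + 1/10)**2) + 40955/(-27639) = -14302/sqrt(43681 + (-3 + 1/10)**2) + 40955*(-1/27639) = -14302/sqrt(43681 + (-29/10)**2) - 40955/27639 = -14302/sqrt(43681 + 841/100) - 40955/27639 = -14302*10*sqrt(4368941)/4368941 - 40955/27639 = -143020*sqrt(4368941)/4368941 - 40955/27639 = -40955/27639 - 143020*sqrt(4368941)/4368941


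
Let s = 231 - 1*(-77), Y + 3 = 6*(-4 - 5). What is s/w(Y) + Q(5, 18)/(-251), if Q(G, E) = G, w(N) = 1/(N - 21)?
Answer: -6030029/251 ≈ -24024.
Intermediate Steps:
Y = -57 (Y = -3 + 6*(-4 - 5) = -3 + 6*(-9) = -3 - 54 = -57)
w(N) = 1/(-21 + N)
s = 308 (s = 231 + 77 = 308)
s/w(Y) + Q(5, 18)/(-251) = 308/(1/(-21 - 57)) + 5/(-251) = 308/(1/(-78)) + 5*(-1/251) = 308/(-1/78) - 5/251 = 308*(-78) - 5/251 = -24024 - 5/251 = -6030029/251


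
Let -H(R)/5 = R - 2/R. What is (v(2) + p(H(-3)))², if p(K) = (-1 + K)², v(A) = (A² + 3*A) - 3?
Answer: 1181569/81 ≈ 14587.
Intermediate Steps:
H(R) = -5*R + 10/R (H(R) = -5*(R - 2/R) = -5*R + 10/R)
v(A) = -3 + A² + 3*A
(v(2) + p(H(-3)))² = ((-3 + 2² + 3*2) + (-1 + (-5*(-3) + 10/(-3)))²)² = ((-3 + 4 + 6) + (-1 + (15 + 10*(-⅓)))²)² = (7 + (-1 + (15 - 10/3))²)² = (7 + (-1 + 35/3)²)² = (7 + (32/3)²)² = (7 + 1024/9)² = (1087/9)² = 1181569/81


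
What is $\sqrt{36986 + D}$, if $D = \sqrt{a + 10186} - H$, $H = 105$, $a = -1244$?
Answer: $\sqrt{36881 + \sqrt{8942}} \approx 192.29$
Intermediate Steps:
$D = -105 + \sqrt{8942}$ ($D = \sqrt{-1244 + 10186} - 105 = \sqrt{8942} - 105 = -105 + \sqrt{8942} \approx -10.438$)
$\sqrt{36986 + D} = \sqrt{36986 - \left(105 - \sqrt{8942}\right)} = \sqrt{36881 + \sqrt{8942}}$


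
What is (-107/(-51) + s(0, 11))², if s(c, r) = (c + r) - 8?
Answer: 67600/2601 ≈ 25.990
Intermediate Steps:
s(c, r) = -8 + c + r
(-107/(-51) + s(0, 11))² = (-107/(-51) + (-8 + 0 + 11))² = (-107*(-1/51) + 3)² = (107/51 + 3)² = (260/51)² = 67600/2601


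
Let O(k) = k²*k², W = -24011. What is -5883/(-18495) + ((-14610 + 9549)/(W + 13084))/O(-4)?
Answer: 788104271/2463632640 ≈ 0.31990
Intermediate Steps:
O(k) = k⁴
-5883/(-18495) + ((-14610 + 9549)/(W + 13084))/O(-4) = -5883/(-18495) + ((-14610 + 9549)/(-24011 + 13084))/((-4)⁴) = -5883*(-1/18495) - 5061/(-10927)/256 = 1961/6165 - 5061*(-1/10927)*(1/256) = 1961/6165 + (723/1561)*(1/256) = 1961/6165 + 723/399616 = 788104271/2463632640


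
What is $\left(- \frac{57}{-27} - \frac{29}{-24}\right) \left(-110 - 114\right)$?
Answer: $- \frac{6692}{9} \approx -743.56$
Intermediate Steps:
$\left(- \frac{57}{-27} - \frac{29}{-24}\right) \left(-110 - 114\right) = \left(\left(-57\right) \left(- \frac{1}{27}\right) - - \frac{29}{24}\right) \left(-224\right) = \left(\frac{19}{9} + \frac{29}{24}\right) \left(-224\right) = \frac{239}{72} \left(-224\right) = - \frac{6692}{9}$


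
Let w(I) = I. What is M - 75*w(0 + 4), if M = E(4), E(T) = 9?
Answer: -291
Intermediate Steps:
M = 9
M - 75*w(0 + 4) = 9 - 75*(0 + 4) = 9 - 75*4 = 9 - 300 = -291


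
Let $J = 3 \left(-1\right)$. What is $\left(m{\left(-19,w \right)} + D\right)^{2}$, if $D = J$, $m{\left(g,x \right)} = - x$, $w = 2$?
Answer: $25$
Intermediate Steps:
$J = -3$
$D = -3$
$\left(m{\left(-19,w \right)} + D\right)^{2} = \left(\left(-1\right) 2 - 3\right)^{2} = \left(-2 - 3\right)^{2} = \left(-5\right)^{2} = 25$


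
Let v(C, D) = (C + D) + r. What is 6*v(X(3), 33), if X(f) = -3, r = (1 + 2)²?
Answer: 234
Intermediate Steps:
r = 9 (r = 3² = 9)
v(C, D) = 9 + C + D (v(C, D) = (C + D) + 9 = 9 + C + D)
6*v(X(3), 33) = 6*(9 - 3 + 33) = 6*39 = 234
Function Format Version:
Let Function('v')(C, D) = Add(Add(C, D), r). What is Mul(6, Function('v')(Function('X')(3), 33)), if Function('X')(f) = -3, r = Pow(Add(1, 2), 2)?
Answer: 234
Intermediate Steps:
r = 9 (r = Pow(3, 2) = 9)
Function('v')(C, D) = Add(9, C, D) (Function('v')(C, D) = Add(Add(C, D), 9) = Add(9, C, D))
Mul(6, Function('v')(Function('X')(3), 33)) = Mul(6, Add(9, -3, 33)) = Mul(6, 39) = 234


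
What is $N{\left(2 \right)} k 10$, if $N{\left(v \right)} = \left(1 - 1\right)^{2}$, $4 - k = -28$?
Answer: $0$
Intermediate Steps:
$k = 32$ ($k = 4 - -28 = 4 + 28 = 32$)
$N{\left(v \right)} = 0$ ($N{\left(v \right)} = 0^{2} = 0$)
$N{\left(2 \right)} k 10 = 0 \cdot 32 \cdot 10 = 0 \cdot 320 = 0$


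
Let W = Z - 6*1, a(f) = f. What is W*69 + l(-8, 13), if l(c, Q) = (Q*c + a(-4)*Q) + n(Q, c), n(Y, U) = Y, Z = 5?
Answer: -212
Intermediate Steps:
l(c, Q) = -3*Q + Q*c (l(c, Q) = (Q*c - 4*Q) + Q = (-4*Q + Q*c) + Q = -3*Q + Q*c)
W = -1 (W = 5 - 6*1 = 5 - 6 = -1)
W*69 + l(-8, 13) = -1*69 + 13*(-3 - 8) = -69 + 13*(-11) = -69 - 143 = -212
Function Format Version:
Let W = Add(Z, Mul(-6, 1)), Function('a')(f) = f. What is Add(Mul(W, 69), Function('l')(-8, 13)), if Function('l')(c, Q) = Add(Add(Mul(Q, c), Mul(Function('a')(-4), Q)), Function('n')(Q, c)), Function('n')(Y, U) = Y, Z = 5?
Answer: -212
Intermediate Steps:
Function('l')(c, Q) = Add(Mul(-3, Q), Mul(Q, c)) (Function('l')(c, Q) = Add(Add(Mul(Q, c), Mul(-4, Q)), Q) = Add(Add(Mul(-4, Q), Mul(Q, c)), Q) = Add(Mul(-3, Q), Mul(Q, c)))
W = -1 (W = Add(5, Mul(-6, 1)) = Add(5, -6) = -1)
Add(Mul(W, 69), Function('l')(-8, 13)) = Add(Mul(-1, 69), Mul(13, Add(-3, -8))) = Add(-69, Mul(13, -11)) = Add(-69, -143) = -212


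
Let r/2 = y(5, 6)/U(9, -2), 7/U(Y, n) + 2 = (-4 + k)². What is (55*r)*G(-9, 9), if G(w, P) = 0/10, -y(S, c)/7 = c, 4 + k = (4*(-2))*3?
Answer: 0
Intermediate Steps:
k = -28 (k = -4 + (4*(-2))*3 = -4 - 8*3 = -4 - 24 = -28)
U(Y, n) = 1/146 (U(Y, n) = 7/(-2 + (-4 - 28)²) = 7/(-2 + (-32)²) = 7/(-2 + 1024) = 7/1022 = 7*(1/1022) = 1/146)
y(S, c) = -7*c
G(w, P) = 0 (G(w, P) = 0*(⅒) = 0)
r = -12264 (r = 2*((-7*6)/(1/146)) = 2*(-42*146) = 2*(-6132) = -12264)
(55*r)*G(-9, 9) = (55*(-12264))*0 = -674520*0 = 0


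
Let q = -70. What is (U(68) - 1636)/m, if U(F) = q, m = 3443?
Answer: -1706/3443 ≈ -0.49550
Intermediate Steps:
U(F) = -70
(U(68) - 1636)/m = (-70 - 1636)/3443 = -1706*1/3443 = -1706/3443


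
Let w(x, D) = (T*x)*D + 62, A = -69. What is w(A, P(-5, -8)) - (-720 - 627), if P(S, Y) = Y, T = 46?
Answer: 26801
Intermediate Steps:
w(x, D) = 62 + 46*D*x (w(x, D) = (46*x)*D + 62 = 46*D*x + 62 = 62 + 46*D*x)
w(A, P(-5, -8)) - (-720 - 627) = (62 + 46*(-8)*(-69)) - (-720 - 627) = (62 + 25392) - 1*(-1347) = 25454 + 1347 = 26801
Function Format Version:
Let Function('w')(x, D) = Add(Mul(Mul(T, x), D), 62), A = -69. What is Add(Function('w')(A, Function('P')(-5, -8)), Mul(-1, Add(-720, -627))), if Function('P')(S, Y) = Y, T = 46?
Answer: 26801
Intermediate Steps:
Function('w')(x, D) = Add(62, Mul(46, D, x)) (Function('w')(x, D) = Add(Mul(Mul(46, x), D), 62) = Add(Mul(46, D, x), 62) = Add(62, Mul(46, D, x)))
Add(Function('w')(A, Function('P')(-5, -8)), Mul(-1, Add(-720, -627))) = Add(Add(62, Mul(46, -8, -69)), Mul(-1, Add(-720, -627))) = Add(Add(62, 25392), Mul(-1, -1347)) = Add(25454, 1347) = 26801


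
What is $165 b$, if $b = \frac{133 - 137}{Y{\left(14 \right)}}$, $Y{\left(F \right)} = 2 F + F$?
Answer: $- \frac{110}{7} \approx -15.714$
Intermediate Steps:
$Y{\left(F \right)} = 3 F$
$b = - \frac{2}{21}$ ($b = \frac{133 - 137}{3 \cdot 14} = \frac{133 - 137}{42} = \left(-4\right) \frac{1}{42} = - \frac{2}{21} \approx -0.095238$)
$165 b = 165 \left(- \frac{2}{21}\right) = - \frac{110}{7}$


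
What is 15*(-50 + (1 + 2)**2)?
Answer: -615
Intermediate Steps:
15*(-50 + (1 + 2)**2) = 15*(-50 + 3**2) = 15*(-50 + 9) = 15*(-41) = -615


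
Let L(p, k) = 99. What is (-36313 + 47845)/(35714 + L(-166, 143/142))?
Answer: 11532/35813 ≈ 0.32201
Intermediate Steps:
(-36313 + 47845)/(35714 + L(-166, 143/142)) = (-36313 + 47845)/(35714 + 99) = 11532/35813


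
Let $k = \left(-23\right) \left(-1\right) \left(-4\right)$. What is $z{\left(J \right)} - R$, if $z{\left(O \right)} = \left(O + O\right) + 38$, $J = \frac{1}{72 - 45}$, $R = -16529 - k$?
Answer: $\frac{444827}{27} \approx 16475.0$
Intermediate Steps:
$k = -92$ ($k = 23 \left(-4\right) = -92$)
$R = -16437$ ($R = -16529 - -92 = -16529 + 92 = -16437$)
$J = \frac{1}{27} \approx 0.037037$
$z{\left(O \right)} = 38 + 2 O$ ($z{\left(O \right)} = 2 O + 38 = 38 + 2 O$)
$z{\left(J \right)} - R = \left(38 + 2 \cdot \frac{1}{27}\right) - -16437 = \left(38 + \frac{2}{27}\right) + 16437 = \frac{1028}{27} + 16437 = \frac{444827}{27}$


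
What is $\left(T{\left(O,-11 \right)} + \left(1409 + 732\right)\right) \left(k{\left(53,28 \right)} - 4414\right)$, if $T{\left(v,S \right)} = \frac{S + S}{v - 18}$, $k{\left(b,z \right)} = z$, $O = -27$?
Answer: $- \frac{140888554}{15} \approx -9.3926 \cdot 10^{6}$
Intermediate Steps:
$T{\left(v,S \right)} = \frac{2 S}{-18 + v}$
$\left(T{\left(O,-11 \right)} + \left(1409 + 732\right)\right) \left(k{\left(53,28 \right)} - 4414\right) = \left(2 \left(-11\right) \frac{1}{-18 - 27} + \left(1409 + 732\right)\right) \left(28 - 4414\right) = \left(2 \left(-11\right) \frac{1}{-45} + 2141\right) \left(-4386\right) = \left(2 \left(-11\right) \left(- \frac{1}{45}\right) + 2141\right) \left(-4386\right) = \left(\frac{22}{45} + 2141\right) \left(-4386\right) = \frac{96367}{45} \left(-4386\right) = - \frac{140888554}{15}$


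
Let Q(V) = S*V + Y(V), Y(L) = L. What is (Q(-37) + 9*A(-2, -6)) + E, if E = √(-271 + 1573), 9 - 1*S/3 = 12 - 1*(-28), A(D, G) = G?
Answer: 3350 + √1302 ≈ 3386.1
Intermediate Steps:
S = -93 (S = 27 - 3*(12 - 1*(-28)) = 27 - 3*(12 + 28) = 27 - 3*40 = 27 - 120 = -93)
E = √1302 ≈ 36.083
Q(V) = -92*V (Q(V) = -93*V + V = -92*V)
(Q(-37) + 9*A(-2, -6)) + E = (-92*(-37) + 9*(-6)) + √1302 = (3404 - 54) + √1302 = 3350 + √1302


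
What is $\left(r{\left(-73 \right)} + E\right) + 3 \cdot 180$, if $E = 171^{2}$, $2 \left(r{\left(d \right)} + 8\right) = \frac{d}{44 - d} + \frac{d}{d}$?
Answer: $\frac{3483463}{117} \approx 29773.0$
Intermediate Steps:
$r{\left(d \right)} = - \frac{15}{2} + \frac{d}{2 \left(44 - d\right)}$ ($r{\left(d \right)} = -8 + \frac{\frac{d}{44 - d} + \frac{d}{d}}{2} = -8 + \frac{\frac{d}{44 - d} + 1}{2} = -8 + \frac{1 + \frac{d}{44 - d}}{2} = -8 + \left(\frac{1}{2} + \frac{d}{2 \left(44 - d\right)}\right) = - \frac{15}{2} + \frac{d}{2 \left(44 - d\right)}$)
$E = 29241$
$\left(r{\left(-73 \right)} + E\right) + 3 \cdot 180 = \left(\frac{2 \left(165 - -292\right)}{-44 - 73} + 29241\right) + 3 \cdot 180 = \left(\frac{2 \left(165 + 292\right)}{-117} + 29241\right) + 540 = \left(2 \left(- \frac{1}{117}\right) 457 + 29241\right) + 540 = \left(- \frac{914}{117} + 29241\right) + 540 = \frac{3420283}{117} + 540 = \frac{3483463}{117}$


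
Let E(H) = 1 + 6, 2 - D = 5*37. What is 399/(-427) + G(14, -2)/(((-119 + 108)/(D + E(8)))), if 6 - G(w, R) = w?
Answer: -7865/61 ≈ -128.93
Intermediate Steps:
G(w, R) = 6 - w
D = -183 (D = 2 - 5*37 = 2 - 1*185 = 2 - 185 = -183)
E(H) = 7
399/(-427) + G(14, -2)/(((-119 + 108)/(D + E(8)))) = 399/(-427) + (6 - 1*14)/(((-119 + 108)/(-183 + 7))) = 399*(-1/427) + (6 - 14)/((-11/(-176))) = -57/61 - 8/((-11*(-1/176))) = -57/61 - 8/1/16 = -57/61 - 8*16 = -57/61 - 128 = -7865/61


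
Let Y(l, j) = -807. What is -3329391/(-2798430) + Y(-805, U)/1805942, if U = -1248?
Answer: 500869059026/421150189255 ≈ 1.1893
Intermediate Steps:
-3329391/(-2798430) + Y(-805, U)/1805942 = -3329391/(-2798430) - 807/1805942 = -3329391*(-1/2798430) - 807*1/1805942 = 1109797/932810 - 807/1805942 = 500869059026/421150189255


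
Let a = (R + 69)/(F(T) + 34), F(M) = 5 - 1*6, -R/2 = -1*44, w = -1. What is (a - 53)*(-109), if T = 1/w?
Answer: 173528/33 ≈ 5258.4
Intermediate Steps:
T = -1 (T = 1/(-1) = -1)
R = 88 (R = -(-2)*44 = -2*(-44) = 88)
F(M) = -1 (F(M) = 5 - 6 = -1)
a = 157/33 (a = (88 + 69)/(-1 + 34) = 157/33 ≈ 4.7576)
(a - 53)*(-109) = (157/33 - 53)*(-109) = -1592/33*(-109) = 173528/33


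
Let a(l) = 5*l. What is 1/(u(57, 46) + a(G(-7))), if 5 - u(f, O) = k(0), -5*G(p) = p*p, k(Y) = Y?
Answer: -1/44 ≈ -0.022727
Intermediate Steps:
G(p) = -p**2/5 (G(p) = -p*p/5 = -p**2/5)
u(f, O) = 5 (u(f, O) = 5 - 1*0 = 5 + 0 = 5)
1/(u(57, 46) + a(G(-7))) = 1/(5 + 5*(-1/5*(-7)**2)) = 1/(5 + 5*(-1/5*49)) = 1/(5 + 5*(-49/5)) = 1/(5 - 49) = 1/(-44) = -1/44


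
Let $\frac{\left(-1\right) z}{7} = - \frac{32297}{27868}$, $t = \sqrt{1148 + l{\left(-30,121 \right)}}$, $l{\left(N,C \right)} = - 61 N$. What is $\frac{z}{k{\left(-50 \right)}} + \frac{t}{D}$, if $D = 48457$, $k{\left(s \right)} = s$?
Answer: $- \frac{226079}{1393400} + \frac{\sqrt{2978}}{48457} \approx -0.16112$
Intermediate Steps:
$t = \sqrt{2978}$ ($t = \sqrt{1148 - -1830} = \sqrt{1148 + 1830} = \sqrt{2978} \approx 54.571$)
$z = \frac{226079}{27868}$ ($z = - 7 \left(- \frac{32297}{27868}\right) = - 7 \left(\left(-32297\right) \frac{1}{27868}\right) = \left(-7\right) \left(- \frac{32297}{27868}\right) = \frac{226079}{27868} \approx 8.1125$)
$\frac{z}{k{\left(-50 \right)}} + \frac{t}{D} = \frac{226079}{27868 \left(-50\right)} + \frac{\sqrt{2978}}{48457} = \frac{226079}{27868} \left(- \frac{1}{50}\right) + \sqrt{2978} \cdot \frac{1}{48457} = - \frac{226079}{1393400} + \frac{\sqrt{2978}}{48457}$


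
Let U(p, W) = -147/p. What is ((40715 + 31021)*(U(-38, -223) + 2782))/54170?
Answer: 1898547042/514615 ≈ 3689.3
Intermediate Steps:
((40715 + 31021)*(U(-38, -223) + 2782))/54170 = ((40715 + 31021)*(-147/(-38) + 2782))/54170 = (71736*(-147*(-1/38) + 2782))*(1/54170) = (71736*(147/38 + 2782))*(1/54170) = (71736*(105863/38))*(1/54170) = (3797094084/19)*(1/54170) = 1898547042/514615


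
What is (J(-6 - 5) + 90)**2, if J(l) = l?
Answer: 6241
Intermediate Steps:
(J(-6 - 5) + 90)**2 = ((-6 - 5) + 90)**2 = (-11 + 90)**2 = 79**2 = 6241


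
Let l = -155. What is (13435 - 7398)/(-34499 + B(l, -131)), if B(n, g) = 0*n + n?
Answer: -6037/34654 ≈ -0.17421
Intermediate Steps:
B(n, g) = n (B(n, g) = 0 + n = n)
(13435 - 7398)/(-34499 + B(l, -131)) = (13435 - 7398)/(-34499 - 155) = 6037/(-34654) = 6037*(-1/34654) = -6037/34654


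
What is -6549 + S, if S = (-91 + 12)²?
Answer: -308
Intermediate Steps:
S = 6241 (S = (-79)² = 6241)
-6549 + S = -6549 + 6241 = -308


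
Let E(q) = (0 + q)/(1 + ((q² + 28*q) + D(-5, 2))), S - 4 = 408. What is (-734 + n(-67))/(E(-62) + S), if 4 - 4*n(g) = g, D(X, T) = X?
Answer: -753495/433393 ≈ -1.7386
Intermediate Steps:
S = 412 (S = 4 + 408 = 412)
n(g) = 1 - g/4
E(q) = q/(-4 + q² + 28*q) (E(q) = (0 + q)/(1 + ((q² + 28*q) - 5)) = q/(1 + (-5 + q² + 28*q)) = q/(-4 + q² + 28*q))
(-734 + n(-67))/(E(-62) + S) = (-734 + (1 - ¼*(-67)))/(-62/(-4 + (-62)² + 28*(-62)) + 412) = (-734 + (1 + 67/4))/(-62/(-4 + 3844 - 1736) + 412) = (-734 + 71/4)/(-62/2104 + 412) = -2865/(4*(-62*1/2104 + 412)) = -2865/(4*(-31/1052 + 412)) = -2865/(4*433393/1052) = -2865/4*1052/433393 = -753495/433393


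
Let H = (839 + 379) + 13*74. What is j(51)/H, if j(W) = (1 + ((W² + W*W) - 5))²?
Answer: 6754801/545 ≈ 12394.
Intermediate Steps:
H = 2180 (H = 1218 + 962 = 2180)
j(W) = (-4 + 2*W²)² (j(W) = (1 + ((W² + W²) - 5))² = (1 + (2*W² - 5))² = (1 + (-5 + 2*W²))² = (-4 + 2*W²)²)
j(51)/H = (4*(-2 + 51²)²)/2180 = (4*(-2 + 2601)²)*(1/2180) = (4*2599²)*(1/2180) = (4*6754801)*(1/2180) = 27019204*(1/2180) = 6754801/545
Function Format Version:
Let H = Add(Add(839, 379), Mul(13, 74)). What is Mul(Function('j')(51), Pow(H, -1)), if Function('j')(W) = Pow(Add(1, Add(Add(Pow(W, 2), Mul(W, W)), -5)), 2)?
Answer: Rational(6754801, 545) ≈ 12394.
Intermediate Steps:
H = 2180 (H = Add(1218, 962) = 2180)
Function('j')(W) = Pow(Add(-4, Mul(2, Pow(W, 2))), 2) (Function('j')(W) = Pow(Add(1, Add(Add(Pow(W, 2), Pow(W, 2)), -5)), 2) = Pow(Add(1, Add(Mul(2, Pow(W, 2)), -5)), 2) = Pow(Add(1, Add(-5, Mul(2, Pow(W, 2)))), 2) = Pow(Add(-4, Mul(2, Pow(W, 2))), 2))
Mul(Function('j')(51), Pow(H, -1)) = Mul(Mul(4, Pow(Add(-2, Pow(51, 2)), 2)), Pow(2180, -1)) = Mul(Mul(4, Pow(Add(-2, 2601), 2)), Rational(1, 2180)) = Mul(Mul(4, Pow(2599, 2)), Rational(1, 2180)) = Mul(Mul(4, 6754801), Rational(1, 2180)) = Mul(27019204, Rational(1, 2180)) = Rational(6754801, 545)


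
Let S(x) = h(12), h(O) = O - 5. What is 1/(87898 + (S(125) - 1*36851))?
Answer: 1/51054 ≈ 1.9587e-5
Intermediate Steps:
h(O) = -5 + O
S(x) = 7 (S(x) = -5 + 12 = 7)
1/(87898 + (S(125) - 1*36851)) = 1/(87898 + (7 - 1*36851)) = 1/(87898 + (7 - 36851)) = 1/(87898 - 36844) = 1/51054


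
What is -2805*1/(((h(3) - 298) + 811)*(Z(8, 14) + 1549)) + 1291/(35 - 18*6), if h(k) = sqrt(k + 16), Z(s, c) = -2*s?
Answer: -25037539/1415470 + 187*sqrt(19)/26893930 ≈ -17.688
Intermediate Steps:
h(k) = sqrt(16 + k)
-2805*1/(((h(3) - 298) + 811)*(Z(8, 14) + 1549)) + 1291/(35 - 18*6) = -2805*1/((-2*8 + 1549)*((sqrt(16 + 3) - 298) + 811)) + 1291/(35 - 18*6) = -2805*1/((-16 + 1549)*((sqrt(19) - 298) + 811)) + 1291/(35 - 108) = -2805*1/(1533*((-298 + sqrt(19)) + 811)) + 1291/(-73) = -2805*1/(1533*(513 + sqrt(19))) + 1291*(-1/73) = -2805/(786429 + 1533*sqrt(19)) - 1291/73 = -1291/73 - 2805/(786429 + 1533*sqrt(19))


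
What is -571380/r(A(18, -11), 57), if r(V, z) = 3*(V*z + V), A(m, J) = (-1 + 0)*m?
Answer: 47615/261 ≈ 182.43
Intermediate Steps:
A(m, J) = -m
r(V, z) = 3*V + 3*V*z (r(V, z) = 3*(V + V*z) = 3*V + 3*V*z)
-571380/r(A(18, -11), 57) = -571380*(-1/(54*(1 + 57))) = -571380/(3*(-18)*58) = -571380/(-3132) = -571380*(-1/3132) = 47615/261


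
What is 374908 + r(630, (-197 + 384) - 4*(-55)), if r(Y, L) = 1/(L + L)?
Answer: 305175113/814 ≈ 3.7491e+5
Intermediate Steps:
r(Y, L) = 1/(2*L)
374908 + r(630, (-197 + 384) - 4*(-55)) = 374908 + 1/(2*((-197 + 384) - 4*(-55))) = 374908 + 1/(2*(187 + 220)) = 374908 + (½)/407 = 374908 + (½)*(1/407) = 374908 + 1/814 = 305175113/814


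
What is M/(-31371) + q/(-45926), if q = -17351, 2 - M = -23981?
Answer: -557125037/1440744546 ≈ -0.38669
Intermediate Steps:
M = 23983 (M = 2 - 1*(-23981) = 2 + 23981 = 23983)
M/(-31371) + q/(-45926) = 23983/(-31371) - 17351/(-45926) = 23983*(-1/31371) - 17351*(-1/45926) = -23983/31371 + 17351/45926 = -557125037/1440744546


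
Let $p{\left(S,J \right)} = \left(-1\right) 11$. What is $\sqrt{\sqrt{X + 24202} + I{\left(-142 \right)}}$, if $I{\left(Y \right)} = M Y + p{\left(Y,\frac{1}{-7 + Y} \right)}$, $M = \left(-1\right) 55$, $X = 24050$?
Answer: $\sqrt{7799 + 2 \sqrt{12063}} \approx 89.547$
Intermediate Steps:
$p{\left(S,J \right)} = -11$
$M = -55$
$I{\left(Y \right)} = -11 - 55 Y$ ($I{\left(Y \right)} = - 55 Y - 11 = -11 - 55 Y$)
$\sqrt{\sqrt{X + 24202} + I{\left(-142 \right)}} = \sqrt{\sqrt{24050 + 24202} - -7799} = \sqrt{\sqrt{48252} + \left(-11 + 7810\right)} = \sqrt{2 \sqrt{12063} + 7799} = \sqrt{7799 + 2 \sqrt{12063}}$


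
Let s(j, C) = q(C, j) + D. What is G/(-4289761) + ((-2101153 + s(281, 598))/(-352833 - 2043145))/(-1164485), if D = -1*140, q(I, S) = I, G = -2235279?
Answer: 178188548781034205/341965093259434918 ≈ 0.52107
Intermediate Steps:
D = -140
s(j, C) = -140 + C (s(j, C) = C - 140 = -140 + C)
G/(-4289761) + ((-2101153 + s(281, 598))/(-352833 - 2043145))/(-1164485) = -2235279/(-4289761) + ((-2101153 + (-140 + 598))/(-352833 - 2043145))/(-1164485) = -2235279*(-1/4289761) + ((-2101153 + 458)/(-2395978))*(-1/1164485) = 2235279/4289761 - 2100695*(-1/2395978)*(-1/1164485) = 2235279/4289761 + (2100695/2395978)*(-1/1164485) = 2235279/4289761 - 420139/558016088266 = 178188548781034205/341965093259434918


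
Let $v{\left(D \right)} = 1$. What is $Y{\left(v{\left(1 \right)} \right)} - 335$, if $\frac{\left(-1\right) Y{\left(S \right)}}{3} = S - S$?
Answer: $-335$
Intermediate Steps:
$Y{\left(S \right)} = 0$ ($Y{\left(S \right)} = - 3 \left(S - S\right) = \left(-3\right) 0 = 0$)
$Y{\left(v{\left(1 \right)} \right)} - 335 = 0 - 335 = -335$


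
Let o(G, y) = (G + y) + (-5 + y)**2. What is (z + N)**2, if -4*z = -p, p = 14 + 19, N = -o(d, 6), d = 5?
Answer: 225/16 ≈ 14.063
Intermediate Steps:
o(G, y) = G + y + (-5 + y)**2
N = -12 (N = -(5 + 6 + (-5 + 6)**2) = -(5 + 6 + 1**2) = -(5 + 6 + 1) = -1*12 = -12)
p = 33
z = 33/4 (z = -(-1)*33/4 = -1/4*(-33) = 33/4 ≈ 8.2500)
(z + N)**2 = (33/4 - 12)**2 = (-15/4)**2 = 225/16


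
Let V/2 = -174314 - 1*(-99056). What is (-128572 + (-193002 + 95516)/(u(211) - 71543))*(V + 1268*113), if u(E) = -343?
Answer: 33420624370496/35943 ≈ 9.2982e+8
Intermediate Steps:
V = -150516 (V = 2*(-174314 - 1*(-99056)) = 2*(-174314 + 99056) = 2*(-75258) = -150516)
(-128572 + (-193002 + 95516)/(u(211) - 71543))*(V + 1268*113) = (-128572 + (-193002 + 95516)/(-343 - 71543))*(-150516 + 1268*113) = (-128572 - 97486/(-71886))*(-150516 + 143284) = (-128572 - 97486*(-1/71886))*(-7232) = (-128572 + 48743/35943)*(-7232) = -4621214653/35943*(-7232) = 33420624370496/35943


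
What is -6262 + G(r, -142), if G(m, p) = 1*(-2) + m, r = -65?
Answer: -6329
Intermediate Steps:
G(m, p) = -2 + m
-6262 + G(r, -142) = -6262 + (-2 - 65) = -6262 - 67 = -6329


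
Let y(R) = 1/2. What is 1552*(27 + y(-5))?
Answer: 42680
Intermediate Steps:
y(R) = ½
1552*(27 + y(-5)) = 1552*(27 + ½) = 1552*(55/2) = 42680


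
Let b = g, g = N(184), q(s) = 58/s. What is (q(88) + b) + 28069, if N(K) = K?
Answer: 1243161/44 ≈ 28254.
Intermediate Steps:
g = 184
b = 184
(q(88) + b) + 28069 = (58/88 + 184) + 28069 = (58*(1/88) + 184) + 28069 = (29/44 + 184) + 28069 = 8125/44 + 28069 = 1243161/44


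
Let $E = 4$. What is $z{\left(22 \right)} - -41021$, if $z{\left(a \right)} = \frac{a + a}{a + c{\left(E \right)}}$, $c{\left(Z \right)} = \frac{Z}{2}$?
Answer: $\frac{246137}{6} \approx 41023.0$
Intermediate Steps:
$c{\left(Z \right)} = \frac{Z}{2}$ ($c{\left(Z \right)} = Z \frac{1}{2} = \frac{Z}{2}$)
$z{\left(a \right)} = \frac{2 a}{2 + a}$ ($z{\left(a \right)} = \frac{a + a}{a + \frac{1}{2} \cdot 4} = \frac{2 a}{a + 2} = \frac{2 a}{2 + a}$)
$z{\left(22 \right)} - -41021 = 2 \cdot 22 \frac{1}{2 + 22} - -41021 = 2 \cdot 22 \cdot \frac{1}{24} + 41021 = \frac{11}{6} + 41021 = \frac{246137}{6}$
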